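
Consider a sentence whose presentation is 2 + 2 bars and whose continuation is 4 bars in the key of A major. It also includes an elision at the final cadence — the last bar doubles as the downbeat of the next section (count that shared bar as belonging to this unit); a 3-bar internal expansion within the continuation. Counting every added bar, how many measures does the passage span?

Basic sentence: 2 + 2 + 4 = 8 bars.
8 (basic form) + 3 (internal expansion) = 11.
The elision shares a bar with the next section but does not change this unit's count.

11 measures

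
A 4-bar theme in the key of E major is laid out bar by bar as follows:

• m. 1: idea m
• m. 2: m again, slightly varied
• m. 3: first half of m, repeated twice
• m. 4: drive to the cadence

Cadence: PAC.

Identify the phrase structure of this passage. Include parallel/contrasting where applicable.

sentence

Basic idea (m. 1) + its repetition (m. 2) form the presentation; fragmentation and cadence (mm. 3–4) form the continuation — the 4-bar whole is a sentence.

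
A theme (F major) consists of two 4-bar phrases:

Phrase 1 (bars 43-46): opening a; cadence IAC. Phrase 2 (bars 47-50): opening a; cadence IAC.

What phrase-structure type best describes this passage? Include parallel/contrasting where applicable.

Both phrases have the same opening (a) and the same cadence (imperfect authentic cadence): the second is a restatement, not a consequent, so this is a repeated phrase rather than a period.

repeated phrase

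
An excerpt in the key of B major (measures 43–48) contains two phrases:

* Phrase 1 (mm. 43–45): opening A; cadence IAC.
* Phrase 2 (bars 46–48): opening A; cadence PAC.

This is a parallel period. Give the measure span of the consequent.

The phrase ending with the weaker cadence (imperfect authentic cadence) is the antecedent; the one ending more conclusively (perfect authentic cadence) is the consequent. The consequent is measures 46–48.

measures 46–48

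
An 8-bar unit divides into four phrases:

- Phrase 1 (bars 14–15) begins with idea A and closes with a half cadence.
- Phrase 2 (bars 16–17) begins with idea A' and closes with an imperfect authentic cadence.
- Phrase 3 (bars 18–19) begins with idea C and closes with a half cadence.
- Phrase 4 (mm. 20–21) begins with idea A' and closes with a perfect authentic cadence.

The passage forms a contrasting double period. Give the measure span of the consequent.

measures 18–21

In a double period the first pair of phrases (ending imperfect authentic cadence) is the large antecedent and the second pair (ending perfect authentic cadence) is the large consequent; the consequent is measures 18–21.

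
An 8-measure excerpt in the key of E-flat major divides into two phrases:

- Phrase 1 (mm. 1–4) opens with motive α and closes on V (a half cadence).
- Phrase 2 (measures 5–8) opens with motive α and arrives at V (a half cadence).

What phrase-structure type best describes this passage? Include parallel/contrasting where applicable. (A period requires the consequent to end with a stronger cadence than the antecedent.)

repeated phrase

Both phrases have the same opening (α) and the same cadence (half cadence): the second is a restatement, not a consequent, so this is a repeated phrase rather than a period.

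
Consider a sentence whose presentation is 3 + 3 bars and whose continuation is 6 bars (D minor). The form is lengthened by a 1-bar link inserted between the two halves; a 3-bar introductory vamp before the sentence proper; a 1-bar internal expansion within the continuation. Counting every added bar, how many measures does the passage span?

17 measures

Basic sentence: 3 + 3 + 6 = 12 bars.
12 (basic form) + 1 (link) + 3 (introduction) + 1 (internal expansion) = 17.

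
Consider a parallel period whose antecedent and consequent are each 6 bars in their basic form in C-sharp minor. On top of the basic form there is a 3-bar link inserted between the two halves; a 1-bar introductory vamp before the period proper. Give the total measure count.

16 measures

Basic parallel period: 6 + 6 = 12 bars.
12 (basic form) + 3 (link) + 1 (introduction) = 16.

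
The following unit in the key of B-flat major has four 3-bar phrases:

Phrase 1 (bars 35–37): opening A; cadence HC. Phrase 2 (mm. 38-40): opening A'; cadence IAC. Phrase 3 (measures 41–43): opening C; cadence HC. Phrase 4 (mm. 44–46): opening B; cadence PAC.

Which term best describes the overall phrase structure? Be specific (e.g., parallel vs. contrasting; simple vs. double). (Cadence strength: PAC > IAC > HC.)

contrasting double period

Four phrases in two halves: the first half (bars 35–40) ends with an imperfect authentic cadence, the second (bars 41–46) with a perfect authentic cadence — a large antecedent–consequent pair, i.e. a double period.
Phrase 3 begins with different material from phrase 1, making it contrasting.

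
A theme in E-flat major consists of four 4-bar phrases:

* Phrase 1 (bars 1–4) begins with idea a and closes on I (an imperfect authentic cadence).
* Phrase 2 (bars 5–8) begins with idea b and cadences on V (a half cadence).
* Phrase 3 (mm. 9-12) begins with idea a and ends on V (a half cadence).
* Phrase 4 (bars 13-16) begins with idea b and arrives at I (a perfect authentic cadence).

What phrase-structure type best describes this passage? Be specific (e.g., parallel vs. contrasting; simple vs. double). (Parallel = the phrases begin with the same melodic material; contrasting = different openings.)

parallel double period

Four phrases in two halves: the first half (bars 1-8) ends with a half cadence, the second (bars 9-16) with a perfect authentic cadence — a large antecedent–consequent pair, i.e. a double period.
Phrase 3 begins with the same material as phrase 1, making it parallel.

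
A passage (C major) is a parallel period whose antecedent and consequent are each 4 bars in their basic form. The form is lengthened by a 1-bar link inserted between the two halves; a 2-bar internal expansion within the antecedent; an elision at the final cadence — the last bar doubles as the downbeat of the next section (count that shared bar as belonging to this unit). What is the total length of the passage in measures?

Basic parallel period: 4 + 4 = 8 bars.
8 (basic form) + 1 (link) + 2 (internal expansion) = 11.
The elision shares a bar with the next section but does not change this unit's count.

11 measures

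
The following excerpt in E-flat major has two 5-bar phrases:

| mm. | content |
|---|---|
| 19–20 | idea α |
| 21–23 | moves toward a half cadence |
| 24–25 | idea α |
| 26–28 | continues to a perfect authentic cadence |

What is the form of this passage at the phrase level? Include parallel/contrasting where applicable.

parallel period

Phrase 1 ends with a half cadence (weaker) and phrase 2 with a perfect authentic cadence (stronger): antecedent + consequent = a period.
The two phrases open with the same material (α / α), so the period is parallel.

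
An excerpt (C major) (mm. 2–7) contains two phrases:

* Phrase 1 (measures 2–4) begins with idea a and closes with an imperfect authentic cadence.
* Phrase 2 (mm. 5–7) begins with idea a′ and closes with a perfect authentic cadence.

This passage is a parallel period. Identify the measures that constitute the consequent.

The antecedent is the phrase ending with the weaker cadence (imperfect authentic cadence, phrase 1) and the consequent the one ending more conclusively (perfect authentic cadence, phrase 2); the consequent is measures 5–7.

measures 5–7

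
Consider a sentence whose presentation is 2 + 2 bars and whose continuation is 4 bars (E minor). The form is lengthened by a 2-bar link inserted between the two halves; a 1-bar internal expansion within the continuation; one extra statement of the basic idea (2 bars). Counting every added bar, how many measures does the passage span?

Basic sentence: 2 + 2 + 4 = 8 bars.
8 (basic form) + 2 (link) + 1 (internal expansion) + 2 (extra statement) = 13.

13 measures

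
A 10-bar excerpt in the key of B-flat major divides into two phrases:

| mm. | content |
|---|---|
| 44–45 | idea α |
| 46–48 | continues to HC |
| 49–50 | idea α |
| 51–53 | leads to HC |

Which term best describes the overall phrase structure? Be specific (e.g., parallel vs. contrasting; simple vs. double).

repeated phrase

Both phrases have the same opening (α) and the same cadence (half cadence): the second is a restatement, not a consequent, so this is a repeated phrase rather than a period.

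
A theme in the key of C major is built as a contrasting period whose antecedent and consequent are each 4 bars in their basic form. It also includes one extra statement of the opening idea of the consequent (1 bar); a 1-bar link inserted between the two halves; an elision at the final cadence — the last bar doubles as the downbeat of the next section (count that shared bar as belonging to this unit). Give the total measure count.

Basic contrasting period: 4 + 4 = 8 bars.
8 (basic form) + 1 (extra statement) + 1 (link) = 10.
The elision shares a bar with the next section but does not change this unit's count.

10 measures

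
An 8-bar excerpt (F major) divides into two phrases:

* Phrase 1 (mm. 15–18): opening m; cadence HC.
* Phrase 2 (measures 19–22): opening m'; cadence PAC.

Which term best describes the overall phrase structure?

Phrase 1 ends with a half cadence (weaker) and phrase 2 with a perfect authentic cadence (stronger): antecedent + consequent = a period.
The two phrases open with the same material (m / m'), so the period is parallel.

parallel period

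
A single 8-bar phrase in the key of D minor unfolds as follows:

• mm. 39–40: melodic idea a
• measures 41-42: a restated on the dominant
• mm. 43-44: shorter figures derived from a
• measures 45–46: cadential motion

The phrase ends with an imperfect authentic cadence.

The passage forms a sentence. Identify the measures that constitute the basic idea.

measures 39–40

The presentation of a sentence is the basic idea (bars 39-40) plus its repetition (mm. 41–42); the basic idea is therefore measures 39–40.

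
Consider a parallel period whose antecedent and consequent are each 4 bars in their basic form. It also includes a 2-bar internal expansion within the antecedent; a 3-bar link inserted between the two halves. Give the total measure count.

Basic parallel period: 4 + 4 = 8 bars.
8 (basic form) + 2 (internal expansion) + 3 (link) = 13.

13 measures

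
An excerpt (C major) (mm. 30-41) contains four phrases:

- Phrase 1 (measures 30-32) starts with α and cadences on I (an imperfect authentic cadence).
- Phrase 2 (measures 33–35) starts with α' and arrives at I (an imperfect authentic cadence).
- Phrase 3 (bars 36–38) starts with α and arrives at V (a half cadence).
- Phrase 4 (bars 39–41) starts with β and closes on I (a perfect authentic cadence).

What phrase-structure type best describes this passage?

parallel double period

Four phrases in two halves: the first half (mm. 30-35) ends with an imperfect authentic cadence, the second (mm. 36–41) with a perfect authentic cadence — a large antecedent–consequent pair, i.e. a double period.
Phrase 3 begins with the same material as phrase 1, making it parallel.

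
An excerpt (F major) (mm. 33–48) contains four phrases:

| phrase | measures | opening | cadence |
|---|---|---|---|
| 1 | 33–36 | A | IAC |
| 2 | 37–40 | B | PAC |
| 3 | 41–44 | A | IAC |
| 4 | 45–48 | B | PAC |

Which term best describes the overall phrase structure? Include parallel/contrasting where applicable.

The cadence pattern IAC–PAC–IAC–PAC is weak–strong twice, and phrases 3–4 restate phrases 1–2: a period heard twice, not a double period (which would end weakly at phrase 2).

repeated period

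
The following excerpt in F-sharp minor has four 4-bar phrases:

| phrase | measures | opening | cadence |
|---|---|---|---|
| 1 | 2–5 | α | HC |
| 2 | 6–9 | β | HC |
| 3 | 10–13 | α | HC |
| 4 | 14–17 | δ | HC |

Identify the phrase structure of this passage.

phrase group

Phrase 4 ends with a half cadence, no stronger than phrase 2's half cadence, so the four phrases do not form a double period; nor do phrases 3–4 duplicate 1–2, so it is not a repeated period. With no phrase reaching a conclusive cadence, the passage is a phrase group.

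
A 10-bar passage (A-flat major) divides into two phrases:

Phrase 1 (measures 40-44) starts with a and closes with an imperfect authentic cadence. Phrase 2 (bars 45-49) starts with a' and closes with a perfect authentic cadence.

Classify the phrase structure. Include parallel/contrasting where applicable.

Phrase 1 ends with an imperfect authentic cadence (weaker) and phrase 2 with a perfect authentic cadence (stronger): antecedent + consequent = a period.
The two phrases open with the same material (a / a'), so the period is parallel.

parallel period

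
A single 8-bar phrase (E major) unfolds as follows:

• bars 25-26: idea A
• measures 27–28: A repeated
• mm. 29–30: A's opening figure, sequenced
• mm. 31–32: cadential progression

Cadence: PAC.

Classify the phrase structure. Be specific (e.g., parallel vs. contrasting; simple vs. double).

Basic idea (measures 25–26) + its repetition (mm. 27-28) form the presentation; fragmentation and cadence (mm. 29-32) form the continuation — the 8-bar whole is a sentence.

sentence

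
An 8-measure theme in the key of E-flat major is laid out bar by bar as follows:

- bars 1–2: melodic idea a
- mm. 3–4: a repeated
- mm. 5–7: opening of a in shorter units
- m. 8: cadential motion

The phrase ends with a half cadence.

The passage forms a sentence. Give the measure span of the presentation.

The presentation of a sentence is the basic idea (measures 1–2) plus its repetition (measures 3–4); the presentation is therefore measures 1–4.

measures 1–4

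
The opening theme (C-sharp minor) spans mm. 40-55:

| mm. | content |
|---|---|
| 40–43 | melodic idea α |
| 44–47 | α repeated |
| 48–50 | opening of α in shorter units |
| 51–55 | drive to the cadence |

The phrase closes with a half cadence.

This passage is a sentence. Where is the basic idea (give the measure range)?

measures 40–43

The presentation of a sentence is the basic idea (bars 40–43) plus its repetition (bars 44-47); the basic idea is therefore bars 40–43.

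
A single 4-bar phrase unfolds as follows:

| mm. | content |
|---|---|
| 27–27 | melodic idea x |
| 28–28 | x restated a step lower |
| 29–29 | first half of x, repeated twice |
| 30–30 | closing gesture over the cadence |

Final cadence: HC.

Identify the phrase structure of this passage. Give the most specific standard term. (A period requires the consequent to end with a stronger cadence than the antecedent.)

Basic idea (measure 27) + its repetition (m. 28) form the presentation; fragmentation and cadence (mm. 29-30) form the continuation — the 4-bar whole is a sentence.

sentence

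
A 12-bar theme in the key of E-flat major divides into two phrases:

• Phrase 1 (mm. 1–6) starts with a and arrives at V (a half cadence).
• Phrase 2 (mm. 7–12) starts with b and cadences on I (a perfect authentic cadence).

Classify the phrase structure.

Phrase 1 ends with a half cadence (weaker) and phrase 2 with a perfect authentic cadence (stronger): antecedent + consequent = a period.
The two phrases open with different material (a / b), so the period is contrasting.

contrasting period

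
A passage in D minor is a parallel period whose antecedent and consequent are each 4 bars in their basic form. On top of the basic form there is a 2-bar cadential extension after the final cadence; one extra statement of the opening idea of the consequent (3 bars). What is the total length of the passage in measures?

Basic parallel period: 4 + 4 = 8 bars.
8 (basic form) + 2 (cadential extension) + 3 (extra statement) = 13.

13 measures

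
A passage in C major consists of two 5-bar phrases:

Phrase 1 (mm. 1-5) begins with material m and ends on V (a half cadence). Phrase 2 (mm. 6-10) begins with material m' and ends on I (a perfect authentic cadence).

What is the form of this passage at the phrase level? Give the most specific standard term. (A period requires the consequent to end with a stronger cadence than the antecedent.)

Phrase 1 ends with a half cadence (weaker) and phrase 2 with a perfect authentic cadence (stronger): antecedent + consequent = a period.
The two phrases open with the same material (m / m'), so the period is parallel.

parallel period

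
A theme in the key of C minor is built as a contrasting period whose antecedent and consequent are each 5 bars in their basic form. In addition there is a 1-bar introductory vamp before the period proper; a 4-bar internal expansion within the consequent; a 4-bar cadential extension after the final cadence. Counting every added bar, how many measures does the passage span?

19 measures

Basic contrasting period: 5 + 5 = 10 bars.
10 (basic form) + 1 (introduction) + 4 (internal expansion) + 4 (cadential extension) = 19.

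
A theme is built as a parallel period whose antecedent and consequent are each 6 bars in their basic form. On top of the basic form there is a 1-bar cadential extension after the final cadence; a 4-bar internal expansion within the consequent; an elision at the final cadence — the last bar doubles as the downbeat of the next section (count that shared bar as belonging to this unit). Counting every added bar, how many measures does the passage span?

17 measures

Basic parallel period: 6 + 6 = 12 bars.
12 (basic form) + 1 (cadential extension) + 4 (internal expansion) = 17.
The elision shares a bar with the next section but does not change this unit's count.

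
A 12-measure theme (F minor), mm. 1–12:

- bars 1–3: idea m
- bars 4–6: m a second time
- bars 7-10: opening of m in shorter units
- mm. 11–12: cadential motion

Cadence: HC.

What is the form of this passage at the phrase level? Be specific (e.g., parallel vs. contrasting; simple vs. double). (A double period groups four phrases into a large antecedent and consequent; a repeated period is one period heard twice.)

Basic idea (bars 1–3) + its repetition (bars 4-6) form the presentation; fragmentation and cadence (bars 7-12) form the continuation — the 12-bar whole is a sentence.

sentence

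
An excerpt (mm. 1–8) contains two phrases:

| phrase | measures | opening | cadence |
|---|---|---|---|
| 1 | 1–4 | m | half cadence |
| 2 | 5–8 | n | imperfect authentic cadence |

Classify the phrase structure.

Phrase 1 ends with a half cadence (weaker) and phrase 2 with an imperfect authentic cadence (stronger): antecedent + consequent = a period.
The two phrases open with different material (m / n), so the period is contrasting.

contrasting period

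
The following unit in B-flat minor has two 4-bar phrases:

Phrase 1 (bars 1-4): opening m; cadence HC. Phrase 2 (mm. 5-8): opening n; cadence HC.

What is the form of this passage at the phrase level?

The second phrase closes with a half cadence, which is not stronger than the first phrase's half cadence; without a weak→strong cadential pair there is no antecedent–consequent relationship, so this is a phrase group rather than a period.

phrase group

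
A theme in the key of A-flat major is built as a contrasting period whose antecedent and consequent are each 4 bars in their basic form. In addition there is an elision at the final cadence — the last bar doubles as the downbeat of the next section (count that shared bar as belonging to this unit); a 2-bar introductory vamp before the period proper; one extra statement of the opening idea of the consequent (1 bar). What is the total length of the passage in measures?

Basic contrasting period: 4 + 4 = 8 bars.
8 (basic form) + 2 (introduction) + 1 (extra statement) = 11.
The elision shares a bar with the next section but does not change this unit's count.

11 measures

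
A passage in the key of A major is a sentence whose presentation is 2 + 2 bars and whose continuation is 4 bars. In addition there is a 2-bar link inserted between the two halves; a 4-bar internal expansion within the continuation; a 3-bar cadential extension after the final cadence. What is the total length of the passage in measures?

17 measures

Basic sentence: 2 + 2 + 4 = 8 bars.
8 (basic form) + 2 (link) + 4 (internal expansion) + 3 (cadential extension) = 17.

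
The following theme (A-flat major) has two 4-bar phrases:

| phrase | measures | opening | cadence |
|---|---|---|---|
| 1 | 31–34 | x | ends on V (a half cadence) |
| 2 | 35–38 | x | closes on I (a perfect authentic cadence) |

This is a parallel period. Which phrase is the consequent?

The phrase ending with the weaker cadence (half cadence) is the antecedent; the one ending more conclusively (perfect authentic cadence) is the consequent. The consequent is phrase 2.

phrase 2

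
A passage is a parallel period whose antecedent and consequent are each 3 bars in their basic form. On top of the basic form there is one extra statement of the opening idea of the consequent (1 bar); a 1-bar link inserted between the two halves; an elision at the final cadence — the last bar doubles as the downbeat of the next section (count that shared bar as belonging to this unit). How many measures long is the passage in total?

8 measures

Basic parallel period: 3 + 3 = 6 bars.
6 (basic form) + 1 (extra statement) + 1 (link) = 8.
The elision shares a bar with the next section but does not change this unit's count.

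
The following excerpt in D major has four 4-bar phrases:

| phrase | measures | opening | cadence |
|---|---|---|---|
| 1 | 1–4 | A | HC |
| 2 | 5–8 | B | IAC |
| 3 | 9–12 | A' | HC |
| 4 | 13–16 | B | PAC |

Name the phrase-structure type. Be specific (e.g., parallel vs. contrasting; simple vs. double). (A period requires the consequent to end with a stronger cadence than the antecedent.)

parallel double period

Four phrases in two halves: the first half (mm. 1-8) ends with an imperfect authentic cadence, the second (measures 9–16) with a perfect authentic cadence — a large antecedent–consequent pair, i.e. a double period.
Phrase 3 begins with the same material as phrase 1, making it parallel.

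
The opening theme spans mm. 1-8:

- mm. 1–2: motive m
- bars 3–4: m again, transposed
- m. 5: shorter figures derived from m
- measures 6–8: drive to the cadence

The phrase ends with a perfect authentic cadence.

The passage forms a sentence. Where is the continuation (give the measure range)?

After the presentation (mm. 1–4), the continuation covers the fragmentation through the cadence: bars 5–8.

measures 5–8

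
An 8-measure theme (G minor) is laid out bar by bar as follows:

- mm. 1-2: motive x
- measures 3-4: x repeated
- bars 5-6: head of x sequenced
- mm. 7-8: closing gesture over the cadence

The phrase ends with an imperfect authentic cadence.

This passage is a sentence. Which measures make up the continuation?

measures 5–8

After the presentation (mm. 1-4), the continuation covers the fragmentation through the cadence: bars 5-8.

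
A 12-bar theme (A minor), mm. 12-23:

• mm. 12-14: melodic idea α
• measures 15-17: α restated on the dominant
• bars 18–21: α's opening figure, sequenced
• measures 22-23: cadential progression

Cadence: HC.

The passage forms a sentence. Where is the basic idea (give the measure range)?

The presentation of a sentence is the basic idea (bars 12–14) plus its repetition (measures 15–17); the basic idea is therefore mm. 12–14.

measures 12–14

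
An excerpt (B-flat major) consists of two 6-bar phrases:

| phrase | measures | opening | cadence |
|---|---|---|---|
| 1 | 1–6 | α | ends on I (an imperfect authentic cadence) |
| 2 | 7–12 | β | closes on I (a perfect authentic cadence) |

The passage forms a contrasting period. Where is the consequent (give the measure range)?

measures 7–12

The antecedent is the phrase ending with the weaker cadence (imperfect authentic cadence, phrase 1) and the consequent the one ending more conclusively (perfect authentic cadence, phrase 2); the consequent is mm. 7-12.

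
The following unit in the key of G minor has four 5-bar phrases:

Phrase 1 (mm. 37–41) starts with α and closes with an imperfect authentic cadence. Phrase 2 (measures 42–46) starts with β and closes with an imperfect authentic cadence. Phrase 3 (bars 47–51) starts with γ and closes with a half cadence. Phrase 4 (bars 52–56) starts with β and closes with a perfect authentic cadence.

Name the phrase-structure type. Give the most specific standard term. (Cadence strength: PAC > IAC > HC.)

Four phrases in two halves: the first half (measures 37–46) ends with an imperfect authentic cadence, the second (mm. 47–56) with a perfect authentic cadence — a large antecedent–consequent pair, i.e. a double period.
Phrase 3 begins with different material from phrase 1, making it contrasting.

contrasting double period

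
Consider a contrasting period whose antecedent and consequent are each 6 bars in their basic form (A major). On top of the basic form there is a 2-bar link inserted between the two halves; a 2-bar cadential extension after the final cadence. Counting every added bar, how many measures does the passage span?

16 measures

Basic contrasting period: 6 + 6 = 12 bars.
12 (basic form) + 2 (link) + 2 (cadential extension) = 16.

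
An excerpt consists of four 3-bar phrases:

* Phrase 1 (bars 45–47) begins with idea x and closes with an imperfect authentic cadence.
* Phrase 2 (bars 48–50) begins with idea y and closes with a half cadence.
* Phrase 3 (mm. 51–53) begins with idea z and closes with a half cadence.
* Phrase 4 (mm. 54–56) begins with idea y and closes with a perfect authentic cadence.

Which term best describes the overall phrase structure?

contrasting double period

Four phrases in two halves: the first half (bars 45–50) ends with a half cadence, the second (bars 51-56) with a perfect authentic cadence — a large antecedent–consequent pair, i.e. a double period.
Phrase 3 begins with different material from phrase 1, making it contrasting.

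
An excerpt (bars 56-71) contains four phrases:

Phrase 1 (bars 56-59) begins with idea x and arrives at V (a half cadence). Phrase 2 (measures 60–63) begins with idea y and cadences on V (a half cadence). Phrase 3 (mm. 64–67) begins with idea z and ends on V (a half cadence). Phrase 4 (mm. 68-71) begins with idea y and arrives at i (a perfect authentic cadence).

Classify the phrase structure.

contrasting double period

Four phrases in two halves: the first half (mm. 56–63) ends with a half cadence, the second (measures 64–71) with a perfect authentic cadence — a large antecedent–consequent pair, i.e. a double period.
Phrase 3 begins with different material from phrase 1, making it contrasting.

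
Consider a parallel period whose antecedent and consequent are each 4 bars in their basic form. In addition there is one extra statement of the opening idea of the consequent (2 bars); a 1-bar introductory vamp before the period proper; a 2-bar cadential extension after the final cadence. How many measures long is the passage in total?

13 measures

Basic parallel period: 4 + 4 = 8 bars.
8 (basic form) + 2 (extra statement) + 1 (introduction) + 2 (cadential extension) = 13.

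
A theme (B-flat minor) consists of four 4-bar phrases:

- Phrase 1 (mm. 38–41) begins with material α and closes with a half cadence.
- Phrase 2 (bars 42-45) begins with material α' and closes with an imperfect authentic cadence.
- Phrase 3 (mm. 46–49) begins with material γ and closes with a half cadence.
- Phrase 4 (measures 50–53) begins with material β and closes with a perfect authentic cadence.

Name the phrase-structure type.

Four phrases in two halves: the first half (bars 38–45) ends with an imperfect authentic cadence, the second (measures 46–53) with a perfect authentic cadence — a large antecedent–consequent pair, i.e. a double period.
Phrase 3 begins with different material from phrase 1, making it contrasting.

contrasting double period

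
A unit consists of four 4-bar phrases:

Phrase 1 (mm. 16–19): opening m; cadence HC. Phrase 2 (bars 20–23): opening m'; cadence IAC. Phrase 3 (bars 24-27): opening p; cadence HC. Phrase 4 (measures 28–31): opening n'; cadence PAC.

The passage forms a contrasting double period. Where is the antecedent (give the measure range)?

In a double period the four phrases pair into a large antecedent (phrases 1–2, ending imperfect authentic cadence) and a large consequent (phrases 3–4, ending perfect authentic cadence). The antecedent spans bars 16-23.

measures 16–23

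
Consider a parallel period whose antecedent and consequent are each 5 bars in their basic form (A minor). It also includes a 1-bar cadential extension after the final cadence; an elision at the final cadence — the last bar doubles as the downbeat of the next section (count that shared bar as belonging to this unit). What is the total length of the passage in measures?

Basic parallel period: 5 + 5 = 10 bars.
10 (basic form) + 1 (cadential extension) = 11.
The elision shares a bar with the next section but does not change this unit's count.

11 measures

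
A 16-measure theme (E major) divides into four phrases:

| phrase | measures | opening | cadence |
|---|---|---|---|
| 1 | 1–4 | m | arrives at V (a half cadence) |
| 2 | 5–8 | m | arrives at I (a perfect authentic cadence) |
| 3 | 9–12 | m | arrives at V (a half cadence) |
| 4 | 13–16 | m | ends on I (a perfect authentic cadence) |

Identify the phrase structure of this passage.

The cadence pattern HC–PAC–HC–PAC is weak–strong twice, and phrases 3–4 restate phrases 1–2: a period heard twice, not a double period (which would end weakly at phrase 2).

repeated period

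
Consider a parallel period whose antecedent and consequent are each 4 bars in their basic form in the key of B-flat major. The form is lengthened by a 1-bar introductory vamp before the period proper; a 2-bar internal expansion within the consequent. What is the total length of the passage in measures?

11 measures

Basic parallel period: 4 + 4 = 8 bars.
8 (basic form) + 1 (introduction) + 2 (internal expansion) = 11.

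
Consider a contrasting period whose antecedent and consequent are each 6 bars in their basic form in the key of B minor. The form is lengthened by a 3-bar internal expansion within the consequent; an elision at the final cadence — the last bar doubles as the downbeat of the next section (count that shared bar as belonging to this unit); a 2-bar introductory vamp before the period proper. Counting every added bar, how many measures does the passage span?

17 measures

Basic contrasting period: 6 + 6 = 12 bars.
12 (basic form) + 3 (internal expansion) + 2 (introduction) = 17.
The elision shares a bar with the next section but does not change this unit's count.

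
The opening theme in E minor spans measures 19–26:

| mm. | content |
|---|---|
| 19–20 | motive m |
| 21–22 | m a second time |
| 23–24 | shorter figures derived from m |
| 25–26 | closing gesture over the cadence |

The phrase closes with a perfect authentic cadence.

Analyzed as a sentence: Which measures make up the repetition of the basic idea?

The presentation of a sentence is the basic idea (mm. 19–20) plus its repetition (bars 21–22); the repetition of the basic idea is therefore mm. 21-22.

measures 21–22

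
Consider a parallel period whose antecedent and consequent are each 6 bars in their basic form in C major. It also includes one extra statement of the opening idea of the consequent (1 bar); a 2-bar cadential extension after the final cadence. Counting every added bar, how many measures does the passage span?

Basic parallel period: 6 + 6 = 12 bars.
12 (basic form) + 1 (extra statement) + 2 (cadential extension) = 15.

15 measures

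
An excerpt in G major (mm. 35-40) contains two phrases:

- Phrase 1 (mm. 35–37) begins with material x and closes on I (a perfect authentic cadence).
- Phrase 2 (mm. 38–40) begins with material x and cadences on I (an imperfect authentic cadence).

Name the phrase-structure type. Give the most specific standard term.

The second phrase closes with an imperfect authentic cadence, which is not stronger than the first phrase's perfect authentic cadence; without a weak→strong cadential pair there is no antecedent–consequent relationship, so this is a phrase group rather than a period.

phrase group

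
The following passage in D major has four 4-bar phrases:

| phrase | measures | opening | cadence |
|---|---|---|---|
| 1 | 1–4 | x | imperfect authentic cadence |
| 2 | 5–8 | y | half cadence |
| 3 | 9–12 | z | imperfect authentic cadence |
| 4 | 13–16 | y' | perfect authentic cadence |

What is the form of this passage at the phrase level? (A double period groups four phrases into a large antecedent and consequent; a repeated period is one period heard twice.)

Four phrases in two halves: the first half (bars 1–8) ends with a half cadence, the second (mm. 9-16) with a perfect authentic cadence — a large antecedent–consequent pair, i.e. a double period.
Phrase 3 begins with different material from phrase 1, making it contrasting.

contrasting double period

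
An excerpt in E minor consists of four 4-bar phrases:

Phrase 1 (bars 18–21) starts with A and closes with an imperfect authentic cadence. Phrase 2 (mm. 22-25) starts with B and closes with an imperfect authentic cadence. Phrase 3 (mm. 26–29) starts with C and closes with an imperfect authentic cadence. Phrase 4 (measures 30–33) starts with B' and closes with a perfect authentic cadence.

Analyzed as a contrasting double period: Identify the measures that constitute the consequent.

measures 26–33

In a double period the four phrases pair into a large antecedent (phrases 1–2, ending imperfect authentic cadence) and a large consequent (phrases 3–4, ending perfect authentic cadence). The consequent spans mm. 26-33.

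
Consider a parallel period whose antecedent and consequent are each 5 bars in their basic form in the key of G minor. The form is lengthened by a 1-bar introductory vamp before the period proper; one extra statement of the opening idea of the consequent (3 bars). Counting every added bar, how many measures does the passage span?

14 measures

Basic parallel period: 5 + 5 = 10 bars.
10 (basic form) + 1 (introduction) + 3 (extra statement) = 14.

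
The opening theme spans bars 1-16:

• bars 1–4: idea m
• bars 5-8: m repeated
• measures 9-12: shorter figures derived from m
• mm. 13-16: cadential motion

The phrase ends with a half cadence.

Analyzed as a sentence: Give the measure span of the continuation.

measures 9–16

After the presentation (mm. 1–8), the continuation covers the fragmentation through the cadence: mm. 9–16.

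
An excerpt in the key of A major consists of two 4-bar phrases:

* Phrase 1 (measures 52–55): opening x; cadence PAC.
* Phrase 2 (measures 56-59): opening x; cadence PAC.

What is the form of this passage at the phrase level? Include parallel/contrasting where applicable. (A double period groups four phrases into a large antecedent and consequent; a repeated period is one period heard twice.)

Both phrases have the same opening (x) and the same cadence (perfect authentic cadence): the second is a restatement, not a consequent, so this is a repeated phrase rather than a period.

repeated phrase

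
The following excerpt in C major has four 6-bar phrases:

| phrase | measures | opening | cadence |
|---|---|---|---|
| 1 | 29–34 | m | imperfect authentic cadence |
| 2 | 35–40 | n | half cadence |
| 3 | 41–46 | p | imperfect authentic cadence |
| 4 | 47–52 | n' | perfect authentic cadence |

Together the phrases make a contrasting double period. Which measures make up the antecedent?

measures 29–40

In a double period the first pair of phrases (ending half cadence) is the large antecedent and the second pair (ending perfect authentic cadence) is the large consequent; the antecedent is measures 29–40.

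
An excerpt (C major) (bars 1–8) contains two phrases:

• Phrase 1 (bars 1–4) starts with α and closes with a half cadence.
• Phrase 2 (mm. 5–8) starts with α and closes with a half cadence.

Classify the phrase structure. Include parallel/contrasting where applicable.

repeated phrase

Both phrases have the same opening (α) and the same cadence (half cadence): the second is a restatement, not a consequent, so this is a repeated phrase rather than a period.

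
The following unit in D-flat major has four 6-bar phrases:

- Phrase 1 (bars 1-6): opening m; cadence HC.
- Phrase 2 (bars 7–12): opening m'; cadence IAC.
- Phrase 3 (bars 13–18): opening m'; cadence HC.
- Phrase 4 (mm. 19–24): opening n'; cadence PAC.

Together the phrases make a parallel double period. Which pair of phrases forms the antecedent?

In a double period the first pair of phrases (ending imperfect authentic cadence) is the large antecedent and the second pair (ending perfect authentic cadence) is the large consequent; the antecedent is phrases 1 and 2.

phrases 1 and 2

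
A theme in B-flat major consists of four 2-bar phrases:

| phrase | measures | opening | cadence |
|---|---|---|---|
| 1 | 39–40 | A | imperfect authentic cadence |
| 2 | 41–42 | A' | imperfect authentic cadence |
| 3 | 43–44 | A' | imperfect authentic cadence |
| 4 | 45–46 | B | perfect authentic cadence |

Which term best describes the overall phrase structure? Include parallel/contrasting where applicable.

parallel double period

Four phrases in two halves: the first half (mm. 39–42) ends with an imperfect authentic cadence, the second (mm. 43-46) with a perfect authentic cadence — a large antecedent–consequent pair, i.e. a double period.
Phrase 3 begins with the same material as phrase 1, making it parallel.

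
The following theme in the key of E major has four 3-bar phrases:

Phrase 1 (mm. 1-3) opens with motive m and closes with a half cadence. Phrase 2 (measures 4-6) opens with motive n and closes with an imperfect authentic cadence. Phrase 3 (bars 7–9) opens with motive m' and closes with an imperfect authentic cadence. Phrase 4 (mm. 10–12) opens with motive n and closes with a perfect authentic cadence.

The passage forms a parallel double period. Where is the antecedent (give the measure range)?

In a double period the four phrases pair into a large antecedent (phrases 1–2, ending imperfect authentic cadence) and a large consequent (phrases 3–4, ending perfect authentic cadence). The antecedent spans mm. 1–6.

measures 1–6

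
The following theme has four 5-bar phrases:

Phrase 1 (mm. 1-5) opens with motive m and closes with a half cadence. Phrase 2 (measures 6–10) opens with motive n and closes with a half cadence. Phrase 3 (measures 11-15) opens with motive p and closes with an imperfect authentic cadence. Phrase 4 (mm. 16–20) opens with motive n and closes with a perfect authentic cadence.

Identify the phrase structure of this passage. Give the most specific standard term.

Four phrases in two halves: the first half (mm. 1-10) ends with a half cadence, the second (bars 11-20) with a perfect authentic cadence — a large antecedent–consequent pair, i.e. a double period.
Phrase 3 begins with different material from phrase 1, making it contrasting.

contrasting double period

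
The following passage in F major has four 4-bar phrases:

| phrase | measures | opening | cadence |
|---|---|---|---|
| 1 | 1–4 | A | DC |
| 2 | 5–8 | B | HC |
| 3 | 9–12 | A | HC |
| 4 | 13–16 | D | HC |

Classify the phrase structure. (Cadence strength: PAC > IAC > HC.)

phrase group

Phrase 4 ends with a half cadence, no stronger than phrase 2's half cadence, so the four phrases do not form a double period; nor do phrases 3–4 duplicate 1–2, so it is not a repeated period. With no phrase reaching a conclusive cadence, the passage is a phrase group.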